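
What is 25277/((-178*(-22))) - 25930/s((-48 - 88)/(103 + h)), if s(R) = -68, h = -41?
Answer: 25815179/66572 ≈ 387.78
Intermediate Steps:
25277/((-178*(-22))) - 25930/s((-48 - 88)/(103 + h)) = 25277/((-178*(-22))) - 25930/(-68) = 25277/3916 - 25930*(-1/68) = 25277*(1/3916) + 12965/34 = 25277/3916 + 12965/34 = 25815179/66572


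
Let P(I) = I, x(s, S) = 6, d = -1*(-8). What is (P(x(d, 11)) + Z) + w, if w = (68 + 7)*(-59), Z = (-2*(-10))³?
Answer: 3581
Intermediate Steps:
d = 8
Z = 8000 (Z = 20³ = 8000)
w = -4425 (w = 75*(-59) = -4425)
(P(x(d, 11)) + Z) + w = (6 + 8000) - 4425 = 8006 - 4425 = 3581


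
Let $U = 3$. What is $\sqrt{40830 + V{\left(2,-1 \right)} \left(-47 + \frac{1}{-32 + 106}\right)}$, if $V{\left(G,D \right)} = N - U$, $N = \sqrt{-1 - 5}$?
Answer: $\frac{\sqrt{224356974 - 257298 i \sqrt{6}}}{74} \approx 202.41 - 0.2843 i$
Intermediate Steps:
$N = i \sqrt{6}$ ($N = \sqrt{-6} = i \sqrt{6} \approx 2.4495 i$)
$V{\left(G,D \right)} = -3 + i \sqrt{6}$ ($V{\left(G,D \right)} = i \sqrt{6} - 3 = -3 + i \sqrt{6}$)
$\sqrt{40830 + V{\left(2,-1 \right)} \left(-47 + \frac{1}{-32 + 106}\right)} = \sqrt{40830 + \left(-3 + i \sqrt{6}\right) \left(-47 + \frac{1}{-32 + 106}\right)} = \sqrt{40830 + \left(-3 + i \sqrt{6}\right) \left(-47 + \frac{1}{74}\right)} = \sqrt{40830 + \left(-3 + i \sqrt{6}\right) \left(- \frac{3477}{74}\right)} = \sqrt{40830 + \left(\frac{10431}{74} - \frac{3477 i \sqrt{6}}{74}\right)} = \sqrt{\frac{3031851}{74} - \frac{3477 i \sqrt{6}}{74}}$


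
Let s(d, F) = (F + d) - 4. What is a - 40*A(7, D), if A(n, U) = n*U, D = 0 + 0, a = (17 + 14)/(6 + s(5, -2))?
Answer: 31/5 ≈ 6.2000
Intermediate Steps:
s(d, F) = -4 + F + d
a = 31/5 (a = (17 + 14)/(6 + (-4 - 2 + 5)) = 31/(6 - 1) = 31/5 ≈ 6.2000)
D = 0
A(n, U) = U*n
a - 40*A(7, D) = 31/5 - 0*7 = 31/5 - 40*0 = 31/5 + 0 = 31/5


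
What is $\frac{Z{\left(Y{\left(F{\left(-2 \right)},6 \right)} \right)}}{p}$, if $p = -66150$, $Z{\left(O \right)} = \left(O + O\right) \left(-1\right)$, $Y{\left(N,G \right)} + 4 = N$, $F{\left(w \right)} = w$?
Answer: $- \frac{2}{11025} \approx -0.00018141$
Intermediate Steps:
$Y{\left(N,G \right)} = -4 + N$
$Z{\left(O \right)} = - 2 O$ ($Z{\left(O \right)} = 2 O \left(-1\right) = - 2 O$)
$\frac{Z{\left(Y{\left(F{\left(-2 \right)},6 \right)} \right)}}{p} = \frac{\left(-2\right) \left(-4 - 2\right)}{-66150} = \left(-2\right) \left(-6\right) \left(- \frac{1}{66150}\right) = 12 \left(- \frac{1}{66150}\right) = - \frac{2}{11025}$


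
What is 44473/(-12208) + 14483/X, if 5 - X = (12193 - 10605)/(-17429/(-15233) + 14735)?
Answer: 619380643124447/209479440352 ≈ 2956.8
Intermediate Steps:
X = 274547104/56118921 (X = 5 - (12193 - 10605)/(-17429/(-15233) + 14735) = 5 - 1588/(-17429*(-1/15233) + 14735) = 5 - 1588/(17429/15233 + 14735) = 5 - 1588/224475684/15233 = 5 - 1588*15233/224475684 = 5 - 1*6047501/56118921 = 5 - 6047501/56118921 = 274547104/56118921 ≈ 4.8922)
44473/(-12208) + 14483/X = 44473/(-12208) + 14483/(274547104/56118921) = 44473*(-1/12208) + 14483*(56118921/274547104) = -44473/12208 + 812770332843/274547104 = 619380643124447/209479440352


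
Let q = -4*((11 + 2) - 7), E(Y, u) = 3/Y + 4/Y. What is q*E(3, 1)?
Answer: -56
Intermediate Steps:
E(Y, u) = 7/Y
q = -24 (q = -4*(13 - 7) = -4*6 = -24)
q*E(3, 1) = -168/3 = -24*7/3 = -56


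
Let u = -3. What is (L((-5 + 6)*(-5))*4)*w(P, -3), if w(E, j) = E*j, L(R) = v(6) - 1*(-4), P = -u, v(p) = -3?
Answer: -36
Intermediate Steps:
P = 3 (P = -1*(-3) = 3)
L(R) = 1 (L(R) = -3 - 1*(-4) = -3 + 4 = 1)
(L((-5 + 6)*(-5))*4)*w(P, -3) = (1*4)*(3*(-3)) = 4*(-9) = -36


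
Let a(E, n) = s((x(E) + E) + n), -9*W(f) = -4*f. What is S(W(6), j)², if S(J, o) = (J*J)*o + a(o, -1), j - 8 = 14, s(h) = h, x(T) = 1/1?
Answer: 2579236/81 ≈ 31842.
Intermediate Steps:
x(T) = 1
W(f) = 4*f/9 (W(f) = -(-4)*f/9 = 4*f/9)
a(E, n) = 1 + E + n (a(E, n) = (1 + E) + n = 1 + E + n)
j = 22 (j = 8 + 14 = 22)
S(J, o) = o + o*J² (S(J, o) = (J*J)*o + (1 + o - 1) = J²*o + o = o*J² + o = o + o*J²)
S(W(6), j)² = (22*(1 + ((4/9)*6)²))² = (22*(1 + (8/3)²))² = (22*(1 + 64/9))² = (22*(73/9))² = (1606/9)² = 2579236/81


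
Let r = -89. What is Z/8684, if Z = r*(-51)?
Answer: 4539/8684 ≈ 0.52269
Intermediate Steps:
Z = 4539 (Z = -89*(-51) = 4539)
Z/8684 = 4539/8684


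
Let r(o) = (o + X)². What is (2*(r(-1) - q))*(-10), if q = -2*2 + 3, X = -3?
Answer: -340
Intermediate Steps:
r(o) = (-3 + o)² (r(o) = (o - 3)² = (-3 + o)²)
q = -1 (q = -4 + 3 = -1)
(2*(r(-1) - q))*(-10) = (2*((-3 - 1)² - 1*(-1)))*(-10) = (2*((-4)² + 1))*(-10) = (2*(16 + 1))*(-10) = (2*17)*(-10) = 34*(-10) = -340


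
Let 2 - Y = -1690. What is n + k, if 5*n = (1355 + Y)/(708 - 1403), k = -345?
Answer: -1201922/3475 ≈ -345.88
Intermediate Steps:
Y = 1692 (Y = 2 - 1*(-1690) = 2 + 1690 = 1692)
n = -3047/3475 (n = ((1355 + 1692)/(708 - 1403))/5 = (3047/(-695))/5 = (3047*(-1/695))/5 = (1/5)*(-3047/695) = -3047/3475 ≈ -0.87683)
n + k = -3047/3475 - 345 = -1201922/3475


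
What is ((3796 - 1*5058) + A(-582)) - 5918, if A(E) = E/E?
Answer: -7179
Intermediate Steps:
A(E) = 1
((3796 - 1*5058) + A(-582)) - 5918 = ((3796 - 1*5058) + 1) - 5918 = ((3796 - 5058) + 1) - 5918 = (-1262 + 1) - 5918 = -1261 - 5918 = -7179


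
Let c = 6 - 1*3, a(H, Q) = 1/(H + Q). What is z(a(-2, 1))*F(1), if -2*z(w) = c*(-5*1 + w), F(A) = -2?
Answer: -18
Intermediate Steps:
c = 3 (c = 6 - 3 = 3)
z(w) = 15/2 - 3*w/2 (z(w) = -3*(-5*1 + w)/2 = -3*(-5 + w)/2 = -(-15 + 3*w)/2 = 15/2 - 3*w/2)
z(a(-2, 1))*F(1) = (15/2 - 3/(2*(-2 + 1)))*(-2) = (15/2 - 3/2/(-1))*(-2) = (15/2 - 3/2*(-1))*(-2) = (15/2 + 3/2)*(-2) = 9*(-2) = -18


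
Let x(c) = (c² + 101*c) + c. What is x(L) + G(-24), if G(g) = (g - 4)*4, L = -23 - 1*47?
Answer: -2352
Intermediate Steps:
L = -70 (L = -23 - 47 = -70)
x(c) = c² + 102*c
G(g) = -16 + 4*g (G(g) = (-4 + g)*4 = -16 + 4*g)
x(L) + G(-24) = -70*(102 - 70) + (-16 + 4*(-24)) = -70*32 + (-16 - 96) = -2240 - 112 = -2352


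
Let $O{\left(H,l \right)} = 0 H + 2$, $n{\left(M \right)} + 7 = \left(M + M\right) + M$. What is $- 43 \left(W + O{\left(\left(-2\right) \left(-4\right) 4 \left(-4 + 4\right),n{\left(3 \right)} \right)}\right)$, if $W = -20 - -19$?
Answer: $-43$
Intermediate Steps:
$n{\left(M \right)} = -7 + 3 M$ ($n{\left(M \right)} = -7 + \left(\left(M + M\right) + M\right) = -7 + \left(2 M + M\right) = -7 + 3 M$)
$W = -1$ ($W = -20 + 19 = -1$)
$O{\left(H,l \right)} = 2$ ($O{\left(H,l \right)} = 0 + 2 = 2$)
$- 43 \left(W + O{\left(\left(-2\right) \left(-4\right) 4 \left(-4 + 4\right),n{\left(3 \right)} \right)}\right) = - 43 \left(-1 + 2\right) = \left(-43\right) 1 = -43$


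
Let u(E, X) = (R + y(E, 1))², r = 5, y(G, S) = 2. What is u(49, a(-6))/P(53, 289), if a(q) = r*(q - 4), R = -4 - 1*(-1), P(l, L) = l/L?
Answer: 289/53 ≈ 5.4528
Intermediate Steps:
R = -3 (R = -4 + 1 = -3)
a(q) = -20 + 5*q (a(q) = 5*(q - 4) = 5*(-4 + q) = -20 + 5*q)
u(E, X) = 1 (u(E, X) = (-3 + 2)² = (-1)² = 1)
u(49, a(-6))/P(53, 289) = 1/(53/289) = 1*(289/53) = 289/53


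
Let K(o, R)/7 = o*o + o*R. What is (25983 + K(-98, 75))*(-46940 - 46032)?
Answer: -3882603692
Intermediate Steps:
K(o, R) = 7*o² + 7*R*o (K(o, R) = 7*(o*o + o*R) = 7*(o² + R*o) = 7*o² + 7*R*o)
(25983 + K(-98, 75))*(-46940 - 46032) = (25983 + 7*(-98)*(75 - 98))*(-46940 - 46032) = (25983 + 7*(-98)*(-23))*(-92972) = (25983 + 15778)*(-92972) = 41761*(-92972) = -3882603692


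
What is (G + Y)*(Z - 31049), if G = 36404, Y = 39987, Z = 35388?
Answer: 331460549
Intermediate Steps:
(G + Y)*(Z - 31049) = (36404 + 39987)*(35388 - 31049) = 76391*4339 = 331460549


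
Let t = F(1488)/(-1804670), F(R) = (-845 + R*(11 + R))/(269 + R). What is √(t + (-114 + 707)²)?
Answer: 3*√8016963699802201934370/452972170 ≈ 593.00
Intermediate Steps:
F(R) = (-845 + R*(11 + R))/(269 + R)
t = -2229667/3170805190 (t = ((-845 + 1488² + 11*1488)/(269 + 1488))/(-1804670) = ((-845 + 2214144 + 16368)/1757)*(-1/1804670) = ((1/1757)*2229667)*(-1/1804670) = (2229667/1757)*(-1/1804670) = -2229667/3170805190 ≈ -0.00070319)
√(t + (-114 + 707)²) = √(-2229667/3170805190 + (-114 + 707)²) = √(-2229667/3170805190 + 593²) = √(-2229667/3170805190 + 351649) = √(1115010472028643/3170805190) = 3*√8016963699802201934370/452972170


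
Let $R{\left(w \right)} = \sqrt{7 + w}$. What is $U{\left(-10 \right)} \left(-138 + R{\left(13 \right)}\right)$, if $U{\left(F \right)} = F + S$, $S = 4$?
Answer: $828 - 12 \sqrt{5} \approx 801.17$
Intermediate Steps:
$U{\left(F \right)} = 4 + F$ ($U{\left(F \right)} = F + 4 = 4 + F$)
$U{\left(-10 \right)} \left(-138 + R{\left(13 \right)}\right) = \left(4 - 10\right) \left(-138 + \sqrt{7 + 13}\right) = - 6 \left(-138 + \sqrt{20}\right) = - 6 \left(-138 + 2 \sqrt{5}\right) = 828 - 12 \sqrt{5}$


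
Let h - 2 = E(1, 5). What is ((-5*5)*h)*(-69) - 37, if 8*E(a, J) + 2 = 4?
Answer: 15377/4 ≈ 3844.3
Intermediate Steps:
E(a, J) = ¼ (E(a, J) = -¼ + (⅛)*4 = -¼ + ½ = ¼)
h = 9/4 (h = 2 + ¼ = 9/4 ≈ 2.2500)
((-5*5)*h)*(-69) - 37 = (-5*5*(9/4))*(-69) - 37 = -25*9/4*(-69) - 37 = -225/4*(-69) - 37 = 15525/4 - 37 = 15377/4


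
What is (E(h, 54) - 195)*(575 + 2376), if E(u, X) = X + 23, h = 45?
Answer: -348218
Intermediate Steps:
E(u, X) = 23 + X
(E(h, 54) - 195)*(575 + 2376) = ((23 + 54) - 195)*(575 + 2376) = (77 - 195)*2951 = -118*2951 = -348218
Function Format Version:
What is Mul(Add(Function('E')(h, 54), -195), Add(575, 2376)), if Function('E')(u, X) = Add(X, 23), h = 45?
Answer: -348218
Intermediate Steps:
Function('E')(u, X) = Add(23, X)
Mul(Add(Function('E')(h, 54), -195), Add(575, 2376)) = Mul(Add(Add(23, 54), -195), Add(575, 2376)) = Mul(Add(77, -195), 2951) = Mul(-118, 2951) = -348218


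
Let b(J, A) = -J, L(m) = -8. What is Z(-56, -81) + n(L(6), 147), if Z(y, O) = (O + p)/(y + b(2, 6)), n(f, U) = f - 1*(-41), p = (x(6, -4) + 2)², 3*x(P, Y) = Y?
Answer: 619/18 ≈ 34.389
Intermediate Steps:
x(P, Y) = Y/3
p = 4/9 (p = ((⅓)*(-4) + 2)² = (-4/3 + 2)² = (⅔)² = 4/9 ≈ 0.44444)
n(f, U) = 41 + f (n(f, U) = f + 41 = 41 + f)
Z(y, O) = (4/9 + O)/(-2 + y) (Z(y, O) = (O + 4/9)/(y - 1*2) = (4/9 + O)/(y - 2) = (4/9 + O)/(-2 + y))
Z(-56, -81) + n(L(6), 147) = (4/9 - 81)/(-2 - 56) + (41 - 8) = -725/9/(-58) + 33 = -1/58*(-725/9) + 33 = 25/18 + 33 = 619/18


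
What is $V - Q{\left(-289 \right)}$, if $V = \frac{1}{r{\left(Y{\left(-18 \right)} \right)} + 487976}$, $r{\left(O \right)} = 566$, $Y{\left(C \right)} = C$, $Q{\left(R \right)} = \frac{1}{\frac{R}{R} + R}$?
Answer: $\frac{244415}{70350048} \approx 0.0034743$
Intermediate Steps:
$Q{\left(R \right)} = \frac{1}{1 + R}$
$V = \frac{1}{488542}$ ($V = \frac{1}{566 + 487976} = \frac{1}{488542} \approx 2.0469 \cdot 10^{-6}$)
$V - Q{\left(-289 \right)} = \frac{1}{488542} - \frac{1}{1 - 289} = \frac{1}{488542} - \frac{1}{-288} = \frac{1}{488542} - - \frac{1}{288} = \frac{1}{488542} + \frac{1}{288} = \frac{244415}{70350048}$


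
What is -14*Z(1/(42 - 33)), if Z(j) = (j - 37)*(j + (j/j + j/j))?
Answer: 88312/81 ≈ 1090.3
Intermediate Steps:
Z(j) = (-37 + j)*(2 + j) (Z(j) = (-37 + j)*(j + (1 + 1)) = (-37 + j)*(j + 2) = (-37 + j)*(2 + j))
-14*Z(1/(42 - 33)) = -14*(-74 + (1/(42 - 33))**2 - 35/(42 - 33)) = -14*(-74 + (1/9)**2 - 35/9) = -14*(-74 + (1/9)**2 - 35*1/9) = -14*(-74 + 1/81 - 35/9) = -14*(-6308/81) = 88312/81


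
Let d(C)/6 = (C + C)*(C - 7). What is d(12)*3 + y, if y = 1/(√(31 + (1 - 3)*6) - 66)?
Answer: 9367854/4337 - √19/4337 ≈ 2160.0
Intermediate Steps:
d(C) = 12*C*(-7 + C) (d(C) = 6*((C + C)*(C - 7)) = 6*((2*C)*(-7 + C)) = 6*(2*C*(-7 + C)) = 12*C*(-7 + C))
y = 1/(-66 + √19) (y = 1/(√(31 - 2*6) - 66) = 1/(√(31 - 12) - 66) = 1/(√19 - 66) = 1/(-66 + √19) ≈ -0.016223)
d(12)*3 + y = (12*12*(-7 + 12))*3 + (-66/4337 - √19/4337) = (12*12*5)*3 + (-66/4337 - √19/4337) = 720*3 + (-66/4337 - √19/4337) = 2160 + (-66/4337 - √19/4337) = 9367854/4337 - √19/4337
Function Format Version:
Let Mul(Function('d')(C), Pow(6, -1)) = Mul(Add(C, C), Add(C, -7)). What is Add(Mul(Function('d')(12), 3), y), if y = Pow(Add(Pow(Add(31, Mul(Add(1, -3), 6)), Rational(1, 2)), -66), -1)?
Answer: Add(Rational(9367854, 4337), Mul(Rational(-1, 4337), Pow(19, Rational(1, 2)))) ≈ 2160.0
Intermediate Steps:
Function('d')(C) = Mul(12, C, Add(-7, C)) (Function('d')(C) = Mul(6, Mul(Add(C, C), Add(C, -7))) = Mul(6, Mul(Mul(2, C), Add(-7, C))) = Mul(6, Mul(2, C, Add(-7, C))) = Mul(12, C, Add(-7, C)))
y = Pow(Add(-66, Pow(19, Rational(1, 2))), -1) (y = Pow(Add(Pow(Add(31, Mul(-2, 6)), Rational(1, 2)), -66), -1) = Pow(Add(Pow(Add(31, -12), Rational(1, 2)), -66), -1) = Pow(Add(Pow(19, Rational(1, 2)), -66), -1) = Pow(Add(-66, Pow(19, Rational(1, 2))), -1) ≈ -0.016223)
Add(Mul(Function('d')(12), 3), y) = Add(Mul(Mul(12, 12, Add(-7, 12)), 3), Add(Rational(-66, 4337), Mul(Rational(-1, 4337), Pow(19, Rational(1, 2))))) = Add(Mul(Mul(12, 12, 5), 3), Add(Rational(-66, 4337), Mul(Rational(-1, 4337), Pow(19, Rational(1, 2))))) = Add(Mul(720, 3), Add(Rational(-66, 4337), Mul(Rational(-1, 4337), Pow(19, Rational(1, 2))))) = Add(2160, Add(Rational(-66, 4337), Mul(Rational(-1, 4337), Pow(19, Rational(1, 2))))) = Add(Rational(9367854, 4337), Mul(Rational(-1, 4337), Pow(19, Rational(1, 2))))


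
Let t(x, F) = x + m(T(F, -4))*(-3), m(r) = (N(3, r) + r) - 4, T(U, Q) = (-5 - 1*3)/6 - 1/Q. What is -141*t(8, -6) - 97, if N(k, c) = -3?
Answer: -18577/4 ≈ -4644.3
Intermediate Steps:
T(U, Q) = -4/3 - 1/Q (T(U, Q) = (-5 - 3)*(1/6) - 1/Q = -8*1/6 - 1/Q = -4/3 - 1/Q)
m(r) = -7 + r (m(r) = (-3 + r) - 4 = -7 + r)
t(x, F) = 97/4 + x (t(x, F) = x + (-7 + (-4/3 - 1/(-4)))*(-3) = x + (-7 + (-4/3 - 1*(-1/4)))*(-3) = x + (-7 + (-4/3 + 1/4))*(-3) = x + (-7 - 13/12)*(-3) = x - 97/12*(-3) = x + 97/4 = 97/4 + x)
-141*t(8, -6) - 97 = -141*(97/4 + 8) - 97 = -141*129/4 - 97 = -18189/4 - 97 = -18577/4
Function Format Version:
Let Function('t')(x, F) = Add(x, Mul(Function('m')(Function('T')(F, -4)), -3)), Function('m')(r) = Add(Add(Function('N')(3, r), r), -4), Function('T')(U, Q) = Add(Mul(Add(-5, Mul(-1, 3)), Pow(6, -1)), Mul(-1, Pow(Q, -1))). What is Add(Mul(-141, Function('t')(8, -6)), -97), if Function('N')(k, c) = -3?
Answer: Rational(-18577, 4) ≈ -4644.3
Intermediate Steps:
Function('T')(U, Q) = Add(Rational(-4, 3), Mul(-1, Pow(Q, -1))) (Function('T')(U, Q) = Add(Mul(Add(-5, -3), Rational(1, 6)), Mul(-1, Pow(Q, -1))) = Add(Mul(-8, Rational(1, 6)), Mul(-1, Pow(Q, -1))) = Add(Rational(-4, 3), Mul(-1, Pow(Q, -1))))
Function('m')(r) = Add(-7, r) (Function('m')(r) = Add(Add(-3, r), -4) = Add(-7, r))
Function('t')(x, F) = Add(Rational(97, 4), x) (Function('t')(x, F) = Add(x, Mul(Add(-7, Add(Rational(-4, 3), Mul(-1, Pow(-4, -1)))), -3)) = Add(x, Mul(Add(-7, Add(Rational(-4, 3), Mul(-1, Rational(-1, 4)))), -3)) = Add(x, Mul(Add(-7, Add(Rational(-4, 3), Rational(1, 4))), -3)) = Add(x, Mul(Add(-7, Rational(-13, 12)), -3)) = Add(x, Mul(Rational(-97, 12), -3)) = Add(x, Rational(97, 4)) = Add(Rational(97, 4), x))
Add(Mul(-141, Function('t')(8, -6)), -97) = Add(Mul(-141, Add(Rational(97, 4), 8)), -97) = Add(Mul(-141, Rational(129, 4)), -97) = Add(Rational(-18189, 4), -97) = Rational(-18577, 4)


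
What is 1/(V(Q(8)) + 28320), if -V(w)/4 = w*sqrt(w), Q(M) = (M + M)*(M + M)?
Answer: 1/11936 ≈ 8.3780e-5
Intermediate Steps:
Q(M) = 4*M**2 (Q(M) = (2*M)*(2*M) = 4*M**2)
V(w) = -4*w**(3/2) (V(w) = -4*w*sqrt(w) = -4*w**(3/2))
1/(V(Q(8)) + 28320) = 1/(-4*(4*8**2)**(3/2) + 28320) = 1/(-4*(4*64)**(3/2) + 28320) = 1/(-4*256**(3/2) + 28320) = 1/(-4*4096 + 28320) = 1/(-16384 + 28320) = 1/11936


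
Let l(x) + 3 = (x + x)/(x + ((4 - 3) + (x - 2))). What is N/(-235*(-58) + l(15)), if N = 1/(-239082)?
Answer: -29/94488314466 ≈ -3.0692e-10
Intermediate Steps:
l(x) = -3 + 2*x/(-1 + 2*x) (l(x) = -3 + (x + x)/(x + ((4 - 3) + (x - 2))) = -3 + (2*x)/(x + (1 + (-2 + x))) = -3 + (2*x)/(x + (-1 + x)) = -3 + (2*x)/(-1 + 2*x) = -3 + 2*x/(-1 + 2*x))
N = -1/239082 ≈ -4.1827e-6
N/(-235*(-58) + l(15)) = -1/(239082*(-235*(-58) + (3 - 4*15)/(-1 + 2*15))) = -1/(239082*(13630 + (3 - 60)/(-1 + 30))) = -1/(239082*(13630 - 57/29)) = -1/(239082*395213/29) = -1/239082*29/395213 = -29/94488314466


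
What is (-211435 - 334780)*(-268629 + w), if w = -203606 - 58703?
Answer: 290006299670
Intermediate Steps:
w = -262309
(-211435 - 334780)*(-268629 + w) = (-211435 - 334780)*(-268629 - 262309) = -546215*(-530938) = 290006299670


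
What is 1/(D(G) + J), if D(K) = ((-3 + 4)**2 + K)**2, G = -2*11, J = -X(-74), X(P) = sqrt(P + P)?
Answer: 441/194629 + 2*I*sqrt(37)/194629 ≈ 0.0022658 + 6.2506e-5*I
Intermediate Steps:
X(P) = sqrt(2)*sqrt(P) (X(P) = sqrt(2*P) = sqrt(2)*sqrt(P))
J = -2*I*sqrt(37) (J = -sqrt(2)*sqrt(-74) = -sqrt(2)*I*sqrt(74) = -2*I*sqrt(37) ≈ -12.166*I)
G = -22
D(K) = (1 + K)**2 (D(K) = (1**2 + K)**2 = (1 + K)**2)
1/(D(G) + J) = 1/((1 - 22)**2 - 2*I*sqrt(37)) = 1/((-21)**2 - 2*I*sqrt(37)) = 1/(441 - 2*I*sqrt(37))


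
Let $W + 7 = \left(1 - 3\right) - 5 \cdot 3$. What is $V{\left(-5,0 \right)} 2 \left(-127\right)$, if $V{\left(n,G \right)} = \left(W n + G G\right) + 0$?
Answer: $-30480$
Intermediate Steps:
$W = -24$ ($W = -7 + \left(\left(1 - 3\right) - 5 \cdot 3\right) = -7 + \left(\left(1 - 3\right) - 15\right) = -7 - 17 = -24$)
$V{\left(n,G \right)} = G^{2} - 24 n$ ($V{\left(n,G \right)} = \left(- 24 n + G G\right) + 0 = \left(- 24 n + G^{2}\right) + 0 = \left(G^{2} - 24 n\right) + 0 = G^{2} - 24 n$)
$V{\left(-5,0 \right)} 2 \left(-127\right) = \left(0^{2} - -120\right) 2 \left(-127\right) = \left(0 + 120\right) 2 \left(-127\right) = 120 \cdot 2 \left(-127\right) = 240 \left(-127\right) = -30480$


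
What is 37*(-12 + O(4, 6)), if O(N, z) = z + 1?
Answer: -185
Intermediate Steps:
O(N, z) = 1 + z
37*(-12 + O(4, 6)) = 37*(-12 + (1 + 6)) = 37*(-12 + 7) = 37*(-5) = -185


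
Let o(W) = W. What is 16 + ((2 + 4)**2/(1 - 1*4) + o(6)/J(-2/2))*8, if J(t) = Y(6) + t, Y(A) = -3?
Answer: -92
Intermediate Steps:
J(t) = -3 + t
16 + ((2 + 4)**2/(1 - 1*4) + o(6)/J(-2/2))*8 = 16 + ((2 + 4)**2/(1 - 1*4) + 6/(-3 - 2/2))*8 = 16 + (6**2/(1 - 4) + 6/(-3 - 2*1/2))*8 = 16 + (36/(-3) + 6/(-3 - 1))*8 = 16 + (36*(-1/3) + 6/(-4))*8 = 16 + (-12 + 6*(-1/4))*8 = 16 + (-12 - 3/2)*8 = 16 - 27/2*8 = 16 - 108 = -92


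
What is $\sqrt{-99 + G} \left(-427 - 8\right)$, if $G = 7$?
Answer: $- 870 i \sqrt{23} \approx - 4172.4 i$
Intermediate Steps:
$\sqrt{-99 + G} \left(-427 - 8\right) = \sqrt{-99 + 7} \left(-427 - 8\right) = \sqrt{-92} \left(-435\right) = 2 i \sqrt{23} \left(-435\right) = - 870 i \sqrt{23}$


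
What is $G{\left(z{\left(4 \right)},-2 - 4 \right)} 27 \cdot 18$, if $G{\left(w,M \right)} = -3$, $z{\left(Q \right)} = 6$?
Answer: $-1458$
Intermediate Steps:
$G{\left(z{\left(4 \right)},-2 - 4 \right)} 27 \cdot 18 = \left(-3\right) 27 \cdot 18 = \left(-81\right) 18 = -1458$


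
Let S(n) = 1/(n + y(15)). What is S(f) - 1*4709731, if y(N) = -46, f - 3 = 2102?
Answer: -9697336128/2059 ≈ -4.7097e+6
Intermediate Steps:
f = 2105 (f = 3 + 2102 = 2105)
S(n) = 1/(-46 + n) (S(n) = 1/(n - 46) = 1/(-46 + n))
S(f) - 1*4709731 = 1/(-46 + 2105) - 1*4709731 = 1/2059 - 4709731 = -9697336128/2059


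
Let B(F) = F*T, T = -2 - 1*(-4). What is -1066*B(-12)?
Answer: 25584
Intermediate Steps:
T = 2 (T = -2 + 4 = 2)
B(F) = 2*F (B(F) = F*2 = 2*F)
-1066*B(-12) = -2132*(-12) = -1066*(-24) = 25584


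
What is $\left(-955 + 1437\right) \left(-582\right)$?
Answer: $-280524$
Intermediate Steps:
$\left(-955 + 1437\right) \left(-582\right) = 482 \left(-582\right) = -280524$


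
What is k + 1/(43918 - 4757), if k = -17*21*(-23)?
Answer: 321550972/39161 ≈ 8211.0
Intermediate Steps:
k = 8211 (k = -357*(-23) = 8211)
k + 1/(43918 - 4757) = 8211 + 1/(43918 - 4757) = 8211 + 1/39161 = 321550972/39161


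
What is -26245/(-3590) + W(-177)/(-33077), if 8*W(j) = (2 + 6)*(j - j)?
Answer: 5249/718 ≈ 7.3106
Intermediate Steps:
W(j) = 0 (W(j) = ((2 + 6)*(j - j))/8 = (8*0)/8 = (⅛)*0 = 0)
-26245/(-3590) + W(-177)/(-33077) = -26245/(-3590) + 0/(-33077) = -26245*(-1/3590) + 0*(-1/33077) = 5249/718 + 0 = 5249/718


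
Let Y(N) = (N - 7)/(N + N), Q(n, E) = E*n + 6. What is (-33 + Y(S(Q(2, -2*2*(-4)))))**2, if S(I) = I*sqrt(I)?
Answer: 231834249/219488 + 455*sqrt(38)/2888 ≈ 1057.2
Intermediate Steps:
Q(n, E) = 6 + E*n
S(I) = I**(3/2)
Y(N) = (-7 + N)/(2*N) (Y(N) = (-7 + N)/((2*N)) = (-7 + N)*(1/(2*N)) = (-7 + N)/(2*N))
(-33 + Y(S(Q(2, -2*2*(-4)))))**2 = (-33 + (-7 + (6 + (-2*2*(-4))*2)**(3/2))/(2*((6 + (-2*2*(-4))*2)**(3/2))))**2 = (-33 + (-7 + (6 - 4*(-4)*2)**(3/2))/(2*((6 - 4*(-4)*2)**(3/2))))**2 = (-33 + (-7 + (6 + 16*2)**(3/2))/(2*((6 + 16*2)**(3/2))))**2 = (-33 + (-7 + (6 + 32)**(3/2))/(2*((6 + 32)**(3/2))))**2 = (-33 + (-7 + 38**(3/2))/(2*(38**(3/2))))**2 = (-33 + (-7 + 38*sqrt(38))/(2*((38*sqrt(38)))))**2 = (-33 + (sqrt(38)/1444)*(-7 + 38*sqrt(38))/2)**2 = (-33 + sqrt(38)*(-7 + 38*sqrt(38))/2888)**2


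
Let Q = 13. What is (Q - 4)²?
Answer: 81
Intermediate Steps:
(Q - 4)² = (13 - 4)² = 9² = 81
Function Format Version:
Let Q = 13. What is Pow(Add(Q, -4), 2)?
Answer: 81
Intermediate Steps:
Pow(Add(Q, -4), 2) = Pow(Add(13, -4), 2) = Pow(9, 2) = 81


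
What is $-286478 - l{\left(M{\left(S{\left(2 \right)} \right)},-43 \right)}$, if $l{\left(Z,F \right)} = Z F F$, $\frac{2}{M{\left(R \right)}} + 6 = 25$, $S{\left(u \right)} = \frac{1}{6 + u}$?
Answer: $- \frac{5446780}{19} \approx -2.8667 \cdot 10^{5}$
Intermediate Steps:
$M{\left(R \right)} = \frac{2}{19}$ ($M{\left(R \right)} = \frac{2}{-6 + 25} = \frac{2}{19}$)
$l{\left(Z,F \right)} = Z F^{2}$ ($l{\left(Z,F \right)} = F Z F = Z F^{2}$)
$-286478 - l{\left(M{\left(S{\left(2 \right)} \right)},-43 \right)} = -286478 - \frac{2 \left(-43\right)^{2}}{19} = -286478 - \frac{2}{19} \cdot 1849 = -286478 - \frac{3698}{19} = - \frac{5446780}{19}$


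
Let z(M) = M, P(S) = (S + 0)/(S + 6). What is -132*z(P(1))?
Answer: -132/7 ≈ -18.857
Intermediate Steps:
P(S) = S/(6 + S)
-132*z(P(1)) = -132/(6 + 1) = -132/7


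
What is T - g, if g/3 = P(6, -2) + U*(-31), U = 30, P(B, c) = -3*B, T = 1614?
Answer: 4458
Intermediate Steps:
g = -2844 (g = 3*(-3*6 + 30*(-31)) = 3*(-18 - 930) = 3*(-948) = -2844)
T - g = 1614 - 1*(-2844) = 1614 + 2844 = 4458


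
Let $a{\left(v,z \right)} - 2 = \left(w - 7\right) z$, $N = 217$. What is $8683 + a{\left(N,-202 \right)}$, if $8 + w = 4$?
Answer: $10907$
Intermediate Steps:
$w = -4$ ($w = -8 + 4 = -4$)
$a{\left(v,z \right)} = 2 - 11 z$ ($a{\left(v,z \right)} = 2 + \left(-4 - 7\right) z = 2 - 11 z$)
$8683 + a{\left(N,-202 \right)} = 8683 + \left(2 - -2222\right) = 8683 + \left(2 + 2222\right) = 8683 + 2224 = 10907$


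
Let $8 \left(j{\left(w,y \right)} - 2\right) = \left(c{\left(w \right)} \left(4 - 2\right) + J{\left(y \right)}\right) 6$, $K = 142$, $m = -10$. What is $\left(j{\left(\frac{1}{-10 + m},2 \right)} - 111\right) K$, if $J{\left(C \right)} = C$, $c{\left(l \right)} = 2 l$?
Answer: $- \frac{152863}{10} \approx -15286.0$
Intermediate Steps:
$j{\left(w,y \right)} = 2 + 3 w + \frac{3 y}{4}$ ($j{\left(w,y \right)} = 2 + \frac{\left(2 w \left(4 - 2\right) + y\right) 6}{8} = 2 + \frac{\left(2 w 2 + y\right) 6}{8} = 2 + \frac{\left(4 w + y\right) 6}{8} = 2 + \frac{\left(y + 4 w\right) 6}{8} = 2 + \frac{6 y + 24 w}{8} = 2 + \left(3 w + \frac{3 y}{4}\right) = 2 + 3 w + \frac{3 y}{4}$)
$\left(j{\left(\frac{1}{-10 + m},2 \right)} - 111\right) K = \left(\left(2 + \frac{3}{-10 - 10} + \frac{3}{4} \cdot 2\right) - 111\right) 142 = \left(\left(2 + \frac{3}{-20} + \frac{3}{2}\right) - 111\right) 142 = \left(\left(2 + 3 \left(- \frac{1}{20}\right) + \frac{3}{2}\right) - 111\right) 142 = \left(\left(2 - \frac{3}{20} + \frac{3}{2}\right) - 111\right) 142 = \left(\frac{67}{20} - 111\right) 142 = \left(- \frac{2153}{20}\right) 142 = - \frac{152863}{10}$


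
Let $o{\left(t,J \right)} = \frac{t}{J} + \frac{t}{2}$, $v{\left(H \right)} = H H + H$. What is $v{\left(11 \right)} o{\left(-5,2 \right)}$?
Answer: $-660$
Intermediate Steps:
$v{\left(H \right)} = H + H^{2}$ ($v{\left(H \right)} = H^{2} + H = H + H^{2}$)
$o{\left(t,J \right)} = \frac{t}{2} + \frac{t}{J}$ ($o{\left(t,J \right)} = \frac{t}{J} + t \frac{1}{2} = \frac{t}{J} + \frac{t}{2} = \frac{t}{2} + \frac{t}{J}$)
$v{\left(11 \right)} o{\left(-5,2 \right)} = 11 \left(1 + 11\right) \left(\frac{1}{2} \left(-5\right) - \frac{5}{2}\right) = 11 \cdot 12 \left(- \frac{5}{2} - \frac{5}{2}\right) = 132 \left(- \frac{5}{2} - \frac{5}{2}\right) = 132 \left(-5\right) = -660$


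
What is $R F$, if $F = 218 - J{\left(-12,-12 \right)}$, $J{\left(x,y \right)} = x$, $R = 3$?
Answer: $690$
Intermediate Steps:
$F = 230$ ($F = 218 - -12 = 218 + 12 = 230$)
$R F = 3 \cdot 230 = 690$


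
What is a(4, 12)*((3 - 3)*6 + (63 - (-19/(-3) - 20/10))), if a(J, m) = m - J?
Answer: 1408/3 ≈ 469.33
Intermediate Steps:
a(4, 12)*((3 - 3)*6 + (63 - (-19/(-3) - 20/10))) = (12 - 1*4)*((3 - 3)*6 + (63 - (-19/(-3) - 20/10))) = (12 - 4)*(0*6 + (63 - (-19*(-⅓) - 20*⅒))) = 8*(0 + (63 - (19/3 - 2))) = 8*(0 + (63 - 1*13/3)) = 8*(0 + (63 - 13/3)) = 8*(0 + 176/3) = 8*(176/3) = 1408/3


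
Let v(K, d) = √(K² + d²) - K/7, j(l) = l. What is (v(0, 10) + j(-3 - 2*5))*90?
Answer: -270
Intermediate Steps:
v(K, d) = √(K² + d²) - K/7
(v(0, 10) + j(-3 - 2*5))*90 = ((√(0² + 10²) - ⅐*0) + (-3 - 2*5))*90 = ((√(0 + 100) + 0) + (-3 - 10))*90 = ((√100 + 0) - 13)*90 = ((10 + 0) - 13)*90 = (10 - 13)*90 = -3*90 = -270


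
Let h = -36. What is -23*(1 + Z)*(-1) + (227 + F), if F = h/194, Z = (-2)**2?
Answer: 33156/97 ≈ 341.81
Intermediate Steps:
Z = 4
F = -18/97 (F = -36/194 = -36*1/194 = -18/97 ≈ -0.18557)
-23*(1 + Z)*(-1) + (227 + F) = -23*(1 + 4)*(-1) + (227 - 18/97) = -115*(-1) + 22001/97 = -23*(-5) + 22001/97 = 115 + 22001/97 = 33156/97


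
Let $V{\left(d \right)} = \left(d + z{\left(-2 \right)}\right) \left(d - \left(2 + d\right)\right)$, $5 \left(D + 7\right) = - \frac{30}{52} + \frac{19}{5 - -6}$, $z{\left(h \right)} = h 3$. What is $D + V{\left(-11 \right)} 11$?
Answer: $\frac{525139}{1430} \approx 367.23$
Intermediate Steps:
$z{\left(h \right)} = 3 h$
$D = - \frac{9681}{1430}$ ($D = -7 + \frac{- \frac{30}{52} + \frac{19}{5 - -6}}{5} = -7 + \frac{\left(-30\right) \frac{1}{52} + \frac{19}{5 + 6}}{5} = -7 + \frac{- \frac{15}{26} + \frac{19}{11}}{5} = -7 + \frac{1}{5} \cdot \frac{329}{286} = -7 + \frac{329}{1430} = - \frac{9681}{1430} \approx -6.7699$)
$V{\left(d \right)} = 12 - 2 d$ ($V{\left(d \right)} = \left(d + 3 \left(-2\right)\right) \left(d - \left(2 + d\right)\right) = \left(d - 6\right) \left(-2\right) = \left(-6 + d\right) \left(-2\right) = 12 - 2 d$)
$D + V{\left(-11 \right)} 11 = - \frac{9681}{1430} + \left(12 - -22\right) 11 = - \frac{9681}{1430} + \left(12 + 22\right) 11 = - \frac{9681}{1430} + 34 \cdot 11 = - \frac{9681}{1430} + 374 = \frac{525139}{1430}$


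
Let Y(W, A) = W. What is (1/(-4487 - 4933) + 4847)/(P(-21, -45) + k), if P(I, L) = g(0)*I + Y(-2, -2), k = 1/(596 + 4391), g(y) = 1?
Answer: -227700131393/1080474000 ≈ -210.74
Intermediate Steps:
k = 1/4987 ≈ 0.00020052
P(I, L) = -2 + I (P(I, L) = 1*I - 2 = I - 2 = -2 + I)
(1/(-4487 - 4933) + 4847)/(P(-21, -45) + k) = (1/(-4487 - 4933) + 4847)/((-2 - 21) + 1/4987) = (1/(-9420) + 4847)/(-23 + 1/4987) = (-1/9420 + 4847)/(-114700/4987) = (45658739/9420)*(-4987/114700) = -227700131393/1080474000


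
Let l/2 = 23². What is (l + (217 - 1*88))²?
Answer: 1408969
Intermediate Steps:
l = 1058 (l = 2*23² = 2*529 = 1058)
(l + (217 - 1*88))² = (1058 + (217 - 1*88))² = (1058 + (217 - 88))² = (1058 + 129)² = 1187² = 1408969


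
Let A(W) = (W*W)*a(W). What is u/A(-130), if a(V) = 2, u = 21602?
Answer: 10801/16900 ≈ 0.63911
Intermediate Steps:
A(W) = 2*W² (A(W) = (W*W)*2 = W²*2 = 2*W²)
u/A(-130) = 21602/((2*(-130)²)) = 21602/((2*16900)) = 21602/33800 = 21602*(1/33800) = 10801/16900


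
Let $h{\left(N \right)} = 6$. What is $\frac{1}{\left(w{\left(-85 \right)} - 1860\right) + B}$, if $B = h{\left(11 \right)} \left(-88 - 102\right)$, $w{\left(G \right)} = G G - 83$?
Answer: $\frac{1}{4142} \approx 0.00024143$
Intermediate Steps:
$w{\left(G \right)} = -83 + G^{2}$ ($w{\left(G \right)} = G^{2} - 83 = -83 + G^{2}$)
$B = -1140$ ($B = 6 \left(-88 - 102\right) = 6 \left(-190\right) = -1140$)
$\frac{1}{\left(w{\left(-85 \right)} - 1860\right) + B} = \frac{1}{\left(\left(-83 + \left(-85\right)^{2}\right) - 1860\right) - 1140} = \frac{1}{\left(\left(-83 + 7225\right) - 1860\right) - 1140} = \frac{1}{\left(7142 - 1860\right) - 1140} = \frac{1}{5282 - 1140} = \frac{1}{4142}$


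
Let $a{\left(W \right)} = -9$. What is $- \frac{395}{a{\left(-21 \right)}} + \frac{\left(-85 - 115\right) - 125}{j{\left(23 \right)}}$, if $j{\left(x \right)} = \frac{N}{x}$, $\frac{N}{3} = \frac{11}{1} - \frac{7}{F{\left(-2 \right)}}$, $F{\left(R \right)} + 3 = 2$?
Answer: $- \frac{5105}{54} \approx -94.537$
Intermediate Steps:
$F{\left(R \right)} = -1$ ($F{\left(R \right)} = -3 + 2 = -1$)
$N = 54$ ($N = 3 \left(\frac{11}{1} - \frac{7}{-1}\right) = 3 \left(11 \cdot 1 - -7\right) = 3 \left(11 + 7\right) = 3 \cdot 18 = 54$)
$j{\left(x \right)} = \frac{54}{x}$
$- \frac{395}{a{\left(-21 \right)}} + \frac{\left(-85 - 115\right) - 125}{j{\left(23 \right)}} = - \frac{395}{-9} + \frac{\left(-85 - 115\right) - 125}{54 \cdot \frac{1}{23}} = \left(-395\right) \left(- \frac{1}{9}\right) + \frac{-200 - 125}{54 \cdot \frac{1}{23}} = \frac{395}{9} - \frac{325}{\frac{54}{23}} = \frac{395}{9} - \frac{7475}{54} = - \frac{5105}{54}$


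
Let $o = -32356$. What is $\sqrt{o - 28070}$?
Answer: $9 i \sqrt{746} \approx 245.82 i$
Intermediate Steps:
$\sqrt{o - 28070} = \sqrt{-32356 - 28070} = \sqrt{-60426} = 9 i \sqrt{746}$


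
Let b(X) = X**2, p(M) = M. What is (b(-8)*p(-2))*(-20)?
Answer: 2560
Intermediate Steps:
(b(-8)*p(-2))*(-20) = ((-8)**2*(-2))*(-20) = (64*(-2))*(-20) = -128*(-20) = 2560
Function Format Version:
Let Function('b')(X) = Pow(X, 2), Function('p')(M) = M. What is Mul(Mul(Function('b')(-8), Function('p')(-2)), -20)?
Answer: 2560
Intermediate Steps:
Mul(Mul(Function('b')(-8), Function('p')(-2)), -20) = Mul(Mul(Pow(-8, 2), -2), -20) = Mul(Mul(64, -2), -20) = Mul(-128, -20) = 2560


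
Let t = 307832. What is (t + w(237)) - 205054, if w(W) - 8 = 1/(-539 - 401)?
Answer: 96618839/940 ≈ 1.0279e+5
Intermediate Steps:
w(W) = 7519/940 (w(W) = 8 + 1/(-539 - 401) = 8 + 1/(-940) = 8 - 1/940 = 7519/940)
(t + w(237)) - 205054 = (307832 + 7519/940) - 205054 = 289369599/940 - 205054 = 96618839/940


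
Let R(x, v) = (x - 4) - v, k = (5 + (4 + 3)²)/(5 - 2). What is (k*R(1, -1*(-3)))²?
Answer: 11664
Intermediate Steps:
k = 18 (k = (5 + 7²)/3 = (5 + 49)/3 = (⅓)*54 = 18)
R(x, v) = -4 + x - v (R(x, v) = (-4 + x) - v = -4 + x - v)
(k*R(1, -1*(-3)))² = (18*(-4 + 1 - (-1)*(-3)))² = (18*(-4 + 1 - 1*3))² = (18*(-4 + 1 - 3))² = (18*(-6))² = (-108)² = 11664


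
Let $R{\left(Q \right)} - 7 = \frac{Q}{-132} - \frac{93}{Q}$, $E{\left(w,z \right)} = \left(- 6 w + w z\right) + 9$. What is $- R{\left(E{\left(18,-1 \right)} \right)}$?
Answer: $- \frac{14897}{1716} \approx -8.6812$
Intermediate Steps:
$E{\left(w,z \right)} = 9 - 6 w + w z$
$R{\left(Q \right)} = 7 - \frac{93}{Q} - \frac{Q}{132}$ ($R{\left(Q \right)} = 7 + \left(\frac{Q}{-132} - \frac{93}{Q}\right) = 7 + \left(Q \left(- \frac{1}{132}\right) - \frac{93}{Q}\right) = 7 - \left(\frac{93}{Q} + \frac{Q}{132}\right) = 7 - \frac{93}{Q} - \frac{Q}{132}$)
$- R{\left(E{\left(18,-1 \right)} \right)} = - (7 - \frac{93}{9 - 108 + 18 \left(-1\right)} - \frac{9 - 108 + 18 \left(-1\right)}{132}) = - (7 - \frac{93}{9 - 108 - 18} - \frac{9 - 108 - 18}{132}) = - (7 - \frac{93}{-117} - - \frac{39}{44}) = - (7 - - \frac{31}{39} + \frac{39}{44}) = - (7 + \frac{31}{39} + \frac{39}{44}) = \left(-1\right) \frac{14897}{1716} = - \frac{14897}{1716}$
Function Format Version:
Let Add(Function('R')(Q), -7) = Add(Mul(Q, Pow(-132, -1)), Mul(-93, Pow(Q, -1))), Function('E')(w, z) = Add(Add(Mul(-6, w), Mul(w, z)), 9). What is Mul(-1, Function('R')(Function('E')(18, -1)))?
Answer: Rational(-14897, 1716) ≈ -8.6812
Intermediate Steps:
Function('E')(w, z) = Add(9, Mul(-6, w), Mul(w, z))
Function('R')(Q) = Add(7, Mul(-93, Pow(Q, -1)), Mul(Rational(-1, 132), Q)) (Function('R')(Q) = Add(7, Add(Mul(Q, Pow(-132, -1)), Mul(-93, Pow(Q, -1)))) = Add(7, Add(Mul(Q, Rational(-1, 132)), Mul(-93, Pow(Q, -1)))) = Add(7, Add(Mul(Rational(-1, 132), Q), Mul(-93, Pow(Q, -1)))) = Add(7, Add(Mul(-93, Pow(Q, -1)), Mul(Rational(-1, 132), Q))) = Add(7, Mul(-93, Pow(Q, -1)), Mul(Rational(-1, 132), Q)))
Mul(-1, Function('R')(Function('E')(18, -1))) = Mul(-1, Add(7, Mul(-93, Pow(Add(9, Mul(-6, 18), Mul(18, -1)), -1)), Mul(Rational(-1, 132), Add(9, Mul(-6, 18), Mul(18, -1))))) = Mul(-1, Add(7, Mul(-93, Pow(Add(9, -108, -18), -1)), Mul(Rational(-1, 132), Add(9, -108, -18)))) = Mul(-1, Add(7, Mul(-93, Pow(-117, -1)), Mul(Rational(-1, 132), -117))) = Mul(-1, Add(7, Mul(-93, Rational(-1, 117)), Rational(39, 44))) = Mul(-1, Add(7, Rational(31, 39), Rational(39, 44))) = Mul(-1, Rational(14897, 1716)) = Rational(-14897, 1716)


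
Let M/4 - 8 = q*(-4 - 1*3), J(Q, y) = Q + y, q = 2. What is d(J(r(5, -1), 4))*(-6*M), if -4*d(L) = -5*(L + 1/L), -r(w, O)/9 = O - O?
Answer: 765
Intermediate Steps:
r(w, O) = 0 (r(w, O) = -9*(O - O) = -9*0 = 0)
d(L) = 5*L/4 + 5/(4*L) (d(L) = -(-5)*(L + 1/L)/4 = -(-5*L - 5/L)/4 = 5*L/4 + 5/(4*L))
M = -24 (M = 32 + 4*(2*(-4 - 1*3)) = 32 + 4*(2*(-4 - 3)) = 32 + 4*(2*(-7)) = 32 + 4*(-14) = 32 - 56 = -24)
d(J(r(5, -1), 4))*(-6*M) = (5*(1 + (0 + 4)²)/(4*(0 + 4)))*(-6*(-24)) = ((5/4)*(1 + 4²)/4)*144 = ((5/4)*(¼)*(1 + 16))*144 = ((5/4)*(¼)*17)*144 = (85/16)*144 = 765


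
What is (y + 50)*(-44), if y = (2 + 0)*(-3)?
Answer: -1936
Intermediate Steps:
y = -6 (y = 2*(-3) = -6)
(y + 50)*(-44) = (-6 + 50)*(-44) = 44*(-44) = -1936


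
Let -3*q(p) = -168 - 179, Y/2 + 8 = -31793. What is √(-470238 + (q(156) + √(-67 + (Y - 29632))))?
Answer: √(-4231101 + 9*I*√93301)/3 ≈ 0.22274 + 685.65*I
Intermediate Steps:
Y = -63602 (Y = -16 + 2*(-31793) = -16 - 63586 = -63602)
q(p) = 347/3 (q(p) = -(-168 - 179)/3 = -⅓*(-347) = 347/3)
√(-470238 + (q(156) + √(-67 + (Y - 29632)))) = √(-470238 + (347/3 + √(-67 + (-63602 - 29632)))) = √(-470238 + (347/3 + √(-67 - 93234))) = √(-470238 + (347/3 + √(-93301))) = √(-470238 + (347/3 + I*√93301)) = √(-1410367/3 + I*√93301)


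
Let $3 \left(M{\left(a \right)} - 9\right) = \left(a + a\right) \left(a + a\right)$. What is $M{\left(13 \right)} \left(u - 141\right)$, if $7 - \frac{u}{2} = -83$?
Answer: $9139$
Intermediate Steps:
$M{\left(a \right)} = 9 + \frac{4 a^{2}}{3}$ ($M{\left(a \right)} = 9 + \frac{\left(a + a\right) \left(a + a\right)}{3} = 9 + \frac{2 a 2 a}{3} = 9 + \frac{4 a^{2}}{3}$)
$u = 180$ ($u = 14 - -166 = 14 + 166 = 180$)
$M{\left(13 \right)} \left(u - 141\right) = \left(9 + \frac{4 \cdot 13^{2}}{3}\right) \left(180 - 141\right) = \left(9 + \frac{4}{3} \cdot 169\right) 39 = \left(9 + \frac{676}{3}\right) 39 = \frac{703}{3} \cdot 39 = 9139$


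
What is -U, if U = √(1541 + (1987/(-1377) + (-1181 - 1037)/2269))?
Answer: -4*√11589155978707/347157 ≈ -39.225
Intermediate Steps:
U = 4*√11589155978707/347157 (U = √(1541 + (1987*(-1/1377) - 2218*1/2269)) = √(1541 + (-1987/1377 - 2218/2269)) = √(1541 - 7562689/3124413) = √(4807157744/3124413) = 4*√11589155978707/347157 ≈ 39.225)
-U = -4*√11589155978707/347157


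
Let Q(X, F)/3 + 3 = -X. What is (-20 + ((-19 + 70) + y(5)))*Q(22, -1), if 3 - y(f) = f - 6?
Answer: -2625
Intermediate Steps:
y(f) = 9 - f (y(f) = 3 - (f - 6) = 3 - (-6 + f) = 3 + (6 - f) = 9 - f)
Q(X, F) = -9 - 3*X (Q(X, F) = -9 + 3*(-X) = -9 - 3*X)
(-20 + ((-19 + 70) + y(5)))*Q(22, -1) = (-20 + ((-19 + 70) + (9 - 1*5)))*(-9 - 3*22) = (-20 + (51 + (9 - 5)))*(-9 - 66) = (-20 + (51 + 4))*(-75) = (-20 + 55)*(-75) = 35*(-75) = -2625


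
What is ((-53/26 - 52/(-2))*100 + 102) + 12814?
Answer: 199058/13 ≈ 15312.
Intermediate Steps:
((-53/26 - 52/(-2))*100 + 102) + 12814 = ((-53*1/26 - 52*(-½))*100 + 102) + 12814 = ((-53/26 + 26)*100 + 102) + 12814 = ((623/26)*100 + 102) + 12814 = (31150/13 + 102) + 12814 = 32476/13 + 12814 = 199058/13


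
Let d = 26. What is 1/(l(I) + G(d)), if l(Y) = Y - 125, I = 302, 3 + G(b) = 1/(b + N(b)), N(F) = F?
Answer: 52/9049 ≈ 0.0057465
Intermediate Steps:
G(b) = -3 + 1/(2*b) (G(b) = -3 + 1/(b + b) = -3 + 1/(2*b))
l(Y) = -125 + Y
1/(l(I) + G(d)) = 1/((-125 + 302) + (-3 + (½)/26)) = 1/(177 + (-3 + (½)*(1/26))) = 1/(177 + (-3 + 1/52)) = 1/(177 - 155/52) = 1/(9049/52) = 52/9049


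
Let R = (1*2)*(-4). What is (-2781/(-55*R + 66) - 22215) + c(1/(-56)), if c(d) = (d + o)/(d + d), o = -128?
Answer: -4714907/253 ≈ -18636.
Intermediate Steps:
R = -8 (R = 2*(-4) = -8)
c(d) = (-128 + d)/(2*d) (c(d) = (d - 128)/(d + d) = (-128 + d)/((2*d)) = (-128 + d)*(1/(2*d)) = (-128 + d)/(2*d))
(-2781/(-55*R + 66) - 22215) + c(1/(-56)) = (-2781/(-55*(-8) + 66) - 22215) + (-128 + 1/(-56))/(2*(1/(-56))) = (-2781/(440 + 66) - 22215) + (-128 - 1/56)/(2*(-1/56)) = (-2781/506 - 22215) + (1/2)*(-56)*(-7169/56) = (-2781*1/506 - 22215) + 7169/2 = (-2781/506 - 22215) + 7169/2 = -11243571/506 + 7169/2 = -4714907/253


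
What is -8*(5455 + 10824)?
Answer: -130232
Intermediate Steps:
-8*(5455 + 10824) = -8*16279 = -130232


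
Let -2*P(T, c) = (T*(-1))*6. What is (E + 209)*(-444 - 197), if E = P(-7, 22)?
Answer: -120508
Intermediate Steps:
P(T, c) = 3*T (P(T, c) = -T*(-1)*6/2 = -(-T)*6/2 = -(-3)*T = 3*T)
E = -21 (E = 3*(-7) = -21)
(E + 209)*(-444 - 197) = (-21 + 209)*(-444 - 197) = 188*(-641) = -120508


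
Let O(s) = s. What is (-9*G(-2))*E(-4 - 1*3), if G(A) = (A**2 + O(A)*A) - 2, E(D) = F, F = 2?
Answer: -108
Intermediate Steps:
E(D) = 2
G(A) = -2 + 2*A**2 (G(A) = (A**2 + A*A) - 2 = (A**2 + A**2) - 2 = 2*A**2 - 2 = -2 + 2*A**2)
(-9*G(-2))*E(-4 - 1*3) = -9*(-2 + 2*(-2)**2)*2 = -9*(-2 + 2*4)*2 = -9*(-2 + 8)*2 = -9*6*2 = -54*2 = -108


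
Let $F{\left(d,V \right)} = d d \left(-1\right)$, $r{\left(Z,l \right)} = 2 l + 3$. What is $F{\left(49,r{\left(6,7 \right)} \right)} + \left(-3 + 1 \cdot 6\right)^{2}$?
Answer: $-2392$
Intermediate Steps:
$r{\left(Z,l \right)} = 3 + 2 l$
$F{\left(d,V \right)} = - d^{2}$ ($F{\left(d,V \right)} = d \left(- d\right) = - d^{2}$)
$F{\left(49,r{\left(6,7 \right)} \right)} + \left(-3 + 1 \cdot 6\right)^{2} = - 49^{2} + \left(-3 + 1 \cdot 6\right)^{2} = \left(-1\right) 2401 + \left(-3 + 6\right)^{2} = -2401 + 3^{2} = -2401 + 9 = -2392$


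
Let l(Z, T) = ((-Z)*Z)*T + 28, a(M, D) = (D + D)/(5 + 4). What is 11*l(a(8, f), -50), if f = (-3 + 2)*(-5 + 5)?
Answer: 308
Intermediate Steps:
f = 0 (f = -1*0 = 0)
a(M, D) = 2*D/9 (a(M, D) = (2*D)/9 = (2*D)*(⅑) = 2*D/9)
l(Z, T) = 28 - T*Z² (l(Z, T) = (-Z²)*T + 28 = -T*Z² + 28 = 28 - T*Z²)
11*l(a(8, f), -50) = 11*(28 - 1*(-50)*((2/9)*0)²) = 11*(28 - 1*(-50)*0²) = 11*(28 - 1*(-50)*0) = 11*(28 + 0) = 11*28 = 308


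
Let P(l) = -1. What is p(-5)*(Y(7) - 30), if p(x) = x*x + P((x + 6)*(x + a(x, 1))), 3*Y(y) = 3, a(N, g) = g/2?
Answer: -696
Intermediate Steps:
a(N, g) = g/2 (a(N, g) = g*(1/2) = g/2)
Y(y) = 1 (Y(y) = (1/3)*3 = 1)
p(x) = -1 + x**2 (p(x) = x*x - 1 = x**2 - 1 = -1 + x**2)
p(-5)*(Y(7) - 30) = (-1 + (-5)**2)*(1 - 30) = (-1 + 25)*(-29) = 24*(-29) = -696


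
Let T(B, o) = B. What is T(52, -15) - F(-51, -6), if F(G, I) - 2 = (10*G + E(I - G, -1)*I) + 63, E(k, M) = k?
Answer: 767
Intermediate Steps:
F(G, I) = 65 + 10*G + I*(I - G) (F(G, I) = 2 + ((10*G + (I - G)*I) + 63) = 2 + ((10*G + I*(I - G)) + 63) = 2 + (63 + 10*G + I*(I - G)) = 65 + 10*G + I*(I - G))
T(52, -15) - F(-51, -6) = 52 - (65 + 10*(-51) - 1*(-6)*(-51 - 1*(-6))) = 52 - (65 - 510 - 1*(-6)*(-51 + 6)) = 52 - (65 - 510 - 1*(-6)*(-45)) = 52 - (65 - 510 - 270) = 52 - 1*(-715) = 52 + 715 = 767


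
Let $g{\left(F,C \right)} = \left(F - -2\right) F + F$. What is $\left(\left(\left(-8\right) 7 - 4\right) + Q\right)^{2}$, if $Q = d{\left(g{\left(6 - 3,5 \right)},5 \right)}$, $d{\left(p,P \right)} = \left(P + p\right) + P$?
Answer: $1024$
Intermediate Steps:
$g{\left(F,C \right)} = F + F \left(2 + F\right)$ ($g{\left(F,C \right)} = \left(F + 2\right) F + F = \left(2 + F\right) F + F = F \left(2 + F\right) + F = F + F \left(2 + F\right)$)
$d{\left(p,P \right)} = p + 2 P$
$Q = 28$ ($Q = \left(6 - 3\right) \left(3 + \left(6 - 3\right)\right) + 2 \cdot 5 = \left(6 - 3\right) \left(3 + \left(6 - 3\right)\right) + 10 = 3 \left(3 + 3\right) + 10 = 3 \cdot 6 + 10 = 18 + 10 = 28$)
$\left(\left(\left(-8\right) 7 - 4\right) + Q\right)^{2} = \left(\left(\left(-8\right) 7 - 4\right) + 28\right)^{2} = \left(\left(-56 - 4\right) + 28\right)^{2} = \left(-60 + 28\right)^{2} = \left(-32\right)^{2} = 1024$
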